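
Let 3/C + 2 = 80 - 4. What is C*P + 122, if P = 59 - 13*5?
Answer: 4505/37 ≈ 121.76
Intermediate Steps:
C = 3/74 (C = 3/(-2 + (80 - 4)) = 3/(-2 + 76) = 3/74 ≈ 0.040541)
P = -6 (P = 59 - 1*65 = 59 - 65 = -6)
C*P + 122 = (3/74)*(-6) + 122 = -9/37 + 122 = 4505/37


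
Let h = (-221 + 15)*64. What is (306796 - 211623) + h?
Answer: 81989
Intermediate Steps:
h = -13184 (h = -206*64 = -13184)
(306796 - 211623) + h = (306796 - 211623) - 13184 = 95173 - 13184 = 81989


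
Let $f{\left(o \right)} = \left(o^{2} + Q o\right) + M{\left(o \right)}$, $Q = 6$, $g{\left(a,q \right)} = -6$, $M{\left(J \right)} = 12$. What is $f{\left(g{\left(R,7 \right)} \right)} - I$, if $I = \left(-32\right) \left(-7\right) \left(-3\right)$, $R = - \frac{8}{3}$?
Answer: $684$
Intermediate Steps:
$R = - \frac{8}{3}$ ($R = \left(-8\right) \frac{1}{3} = - \frac{8}{3} \approx -2.6667$)
$I = -672$ ($I = 224 \left(-3\right) = -672$)
$f{\left(o \right)} = 12 + o^{2} + 6 o$ ($f{\left(o \right)} = \left(o^{2} + 6 o\right) + 12 = 12 + o^{2} + 6 o$)
$f{\left(g{\left(R,7 \right)} \right)} - I = \left(12 + \left(-6\right)^{2} + 6 \left(-6\right)\right) - -672 = \left(12 + 36 - 36\right) + 672 = 12 + 672 = 684$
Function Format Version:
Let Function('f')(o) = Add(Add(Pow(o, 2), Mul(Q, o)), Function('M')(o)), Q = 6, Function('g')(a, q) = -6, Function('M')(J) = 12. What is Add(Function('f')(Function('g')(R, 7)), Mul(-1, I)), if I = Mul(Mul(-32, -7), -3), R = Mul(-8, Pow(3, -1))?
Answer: 684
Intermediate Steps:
R = Rational(-8, 3) (R = Mul(-8, Rational(1, 3)) = Rational(-8, 3) ≈ -2.6667)
I = -672 (I = Mul(224, -3) = -672)
Function('f')(o) = Add(12, Pow(o, 2), Mul(6, o)) (Function('f')(o) = Add(Add(Pow(o, 2), Mul(6, o)), 12) = Add(12, Pow(o, 2), Mul(6, o)))
Add(Function('f')(Function('g')(R, 7)), Mul(-1, I)) = Add(Add(12, Pow(-6, 2), Mul(6, -6)), Mul(-1, -672)) = Add(Add(12, 36, -36), 672) = Add(12, 672) = 684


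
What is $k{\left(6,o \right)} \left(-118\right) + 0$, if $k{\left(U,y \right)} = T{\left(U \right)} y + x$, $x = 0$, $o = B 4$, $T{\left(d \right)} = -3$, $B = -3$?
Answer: $-4248$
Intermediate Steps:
$o = -12$ ($o = \left(-3\right) 4 = -12$)
$k{\left(U,y \right)} = - 3 y$ ($k{\left(U,y \right)} = - 3 y + 0 = - 3 y$)
$k{\left(6,o \right)} \left(-118\right) + 0 = \left(-3\right) \left(-12\right) \left(-118\right) + 0 = 36 \left(-118\right) + 0 = -4248 + 0 = -4248$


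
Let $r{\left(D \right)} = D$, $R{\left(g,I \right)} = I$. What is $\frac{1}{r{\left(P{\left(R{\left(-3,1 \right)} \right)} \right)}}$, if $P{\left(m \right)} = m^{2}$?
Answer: $1$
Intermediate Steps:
$\frac{1}{r{\left(P{\left(R{\left(-3,1 \right)} \right)} \right)}} = \frac{1}{1^{2}} = 1^{-1} = 1$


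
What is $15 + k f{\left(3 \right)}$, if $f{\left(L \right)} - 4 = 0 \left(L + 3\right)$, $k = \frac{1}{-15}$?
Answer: $\frac{221}{15} \approx 14.733$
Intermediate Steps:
$k = - \frac{1}{15} \approx -0.066667$
$f{\left(L \right)} = 4$ ($f{\left(L \right)} = 4 + 0 \left(L + 3\right) = 4 + 0 \left(3 + L\right) = 4 + 0 = 4$)
$15 + k f{\left(3 \right)} = 15 - \frac{4}{15} = \frac{221}{15}$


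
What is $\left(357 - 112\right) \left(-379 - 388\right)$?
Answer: $-187915$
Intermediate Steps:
$\left(357 - 112\right) \left(-379 - 388\right) = 245 \left(-767\right) = -187915$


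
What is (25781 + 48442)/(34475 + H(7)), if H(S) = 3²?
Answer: 74223/34484 ≈ 2.1524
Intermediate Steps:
H(S) = 9
(25781 + 48442)/(34475 + H(7)) = (25781 + 48442)/(34475 + 9) = 74223/34484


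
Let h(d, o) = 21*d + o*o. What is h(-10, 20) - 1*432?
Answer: -242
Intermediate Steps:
h(d, o) = o² + 21*d (h(d, o) = 21*d + o² = o² + 21*d)
h(-10, 20) - 1*432 = (20² + 21*(-10)) - 1*432 = (400 - 210) - 432 = 190 - 432 = -242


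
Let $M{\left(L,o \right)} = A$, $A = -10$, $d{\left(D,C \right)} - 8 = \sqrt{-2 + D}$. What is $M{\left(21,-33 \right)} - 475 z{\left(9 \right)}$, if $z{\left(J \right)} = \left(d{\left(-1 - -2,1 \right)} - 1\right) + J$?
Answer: $-7610 - 475 i \approx -7610.0 - 475.0 i$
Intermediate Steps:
$d{\left(D,C \right)} = 8 + \sqrt{-2 + D}$
$z{\left(J \right)} = 7 + i + J$ ($z{\left(J \right)} = \left(\left(8 + \sqrt{-2 - -1}\right) - 1\right) + J = \left(\left(8 + \sqrt{-2 + \left(-1 + 2\right)}\right) - 1\right) + J = \left(\left(8 + \sqrt{-2 + 1}\right) - 1\right) + J = \left(\left(8 + \sqrt{-1}\right) - 1\right) + J = \left(\left(8 + i\right) - 1\right) + J = \left(7 + i\right) + J = 7 + i + J$)
$M{\left(L,o \right)} = -10$
$M{\left(21,-33 \right)} - 475 z{\left(9 \right)} = -10 - 475 \left(7 + i + 9\right) = -10 - 475 \left(16 + i\right) = -10 - \left(7600 + 475 i\right) = -7610 - 475 i$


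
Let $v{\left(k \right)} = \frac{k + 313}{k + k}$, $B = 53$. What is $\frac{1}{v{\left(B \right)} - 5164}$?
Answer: $- \frac{53}{273509} \approx -0.00019378$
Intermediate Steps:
$v{\left(k \right)} = \frac{313 + k}{2 k}$
$\frac{1}{v{\left(B \right)} - 5164} = \frac{1}{\frac{313 + 53}{2 \cdot 53} - 5164} = \frac{1}{\frac{1}{2} \cdot \frac{1}{53} \cdot 366 - 5164} = \frac{1}{\frac{183}{53} - 5164} = \frac{1}{- \frac{273509}{53}} = - \frac{53}{273509}$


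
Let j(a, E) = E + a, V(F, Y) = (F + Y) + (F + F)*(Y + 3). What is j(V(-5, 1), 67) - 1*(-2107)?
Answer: 2130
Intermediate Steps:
V(F, Y) = F + Y + 2*F*(3 + Y) (V(F, Y) = (F + Y) + (2*F)*(3 + Y) = (F + Y) + 2*F*(3 + Y) = F + Y + 2*F*(3 + Y))
j(V(-5, 1), 67) - 1*(-2107) = (67 + (1 + 7*(-5) + 2*(-5)*1)) - 1*(-2107) = (67 + (1 - 35 - 10)) + 2107 = (67 - 44) + 2107 = 23 + 2107 = 2130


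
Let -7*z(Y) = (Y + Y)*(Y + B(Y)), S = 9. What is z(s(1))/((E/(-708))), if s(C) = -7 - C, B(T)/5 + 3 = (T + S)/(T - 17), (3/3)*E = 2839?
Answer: 1314048/99365 ≈ 13.224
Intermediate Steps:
E = 2839
B(T) = -15 + 5*(9 + T)/(-17 + T) (B(T) = -15 + 5*((T + 9)/(T - 17)) = -15 + 5*((9 + T)/(-17 + T)) = -15 + 5*(9 + T)/(-17 + T))
z(Y) = -2*Y*(Y + 10*(30 - Y)/(-17 + Y))/7 (z(Y) = -(Y + Y)*(Y + 10*(30 - Y)/(-17 + Y))/7 = -2*Y*(Y + 10*(30 - Y)/(-17 + Y))/7)
z(s(1))/((E/(-708))) = (2*(-7 - 1*1)*(-300 - (-7 - 1*1)**2 + 27*(-7 - 1*1))/(7*(-17 + (-7 - 1*1))))/((2839/(-708))) = (2*(-7 - 1)*(-300 - (-7 - 1)**2 + 27*(-7 - 1))/(7*(-17 + (-7 - 1))))/((2839*(-1/708))) = ((2/7)*(-8)*(-300 - 1*(-8)**2 + 27*(-8))/(-17 - 8))/(-2839/708) = ((2/7)*(-8)*(-300 - 1*64 - 216)/(-25))*(-708/2839) = ((2/7)*(-8)*(-1/25)*(-300 - 64 - 216))*(-708/2839) = ((2/7)*(-8)*(-1/25)*(-580))*(-708/2839) = -1856/35*(-708/2839) = 1314048/99365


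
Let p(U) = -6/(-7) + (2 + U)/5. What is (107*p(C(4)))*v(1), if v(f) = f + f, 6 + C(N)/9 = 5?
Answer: -4066/35 ≈ -116.17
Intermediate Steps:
C(N) = -9 (C(N) = -54 + 9*5 = -54 + 45 = -9)
p(U) = 44/35 + U/5 (p(U) = -6*(-⅐) + (2 + U)*(⅕) = 6/7 + (⅖ + U/5) = 44/35 + U/5)
v(f) = 2*f
(107*p(C(4)))*v(1) = (107*(44/35 + (⅕)*(-9)))*(2*1) = (107*(44/35 - 9/5))*2 = (107*(-19/35))*2 = -2033/35*2 = -4066/35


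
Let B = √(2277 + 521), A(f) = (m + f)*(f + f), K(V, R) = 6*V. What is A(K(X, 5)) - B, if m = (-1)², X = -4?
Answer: 1104 - √2798 ≈ 1051.1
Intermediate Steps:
m = 1
A(f) = 2*f*(1 + f) (A(f) = (1 + f)*(f + f) = (1 + f)*(2*f) = 2*f*(1 + f))
B = √2798 ≈ 52.896
A(K(X, 5)) - B = 2*(6*(-4))*(1 + 6*(-4)) - √2798 = 2*(-24)*(1 - 24) - √2798 = 2*(-24)*(-23) - √2798 = 1104 - √2798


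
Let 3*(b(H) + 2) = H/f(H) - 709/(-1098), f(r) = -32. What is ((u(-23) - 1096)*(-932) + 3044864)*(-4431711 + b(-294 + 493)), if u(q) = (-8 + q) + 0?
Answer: -79709893139781071/4392 ≈ -1.8149e+13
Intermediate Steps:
u(q) = -8 + q
b(H) = -5879/3294 - H/96 (b(H) = -2 + (H/(-32) - 709/(-1098))/3 = -2 + (H*(-1/32) - 709*(-1/1098))/3 = -2 + (-H/32 + 709/1098)/3 = -2 + (709/1098 - H/32)/3 = -2 + (709/3294 - H/96) = -5879/3294 - H/96)
((u(-23) - 1096)*(-932) + 3044864)*(-4431711 + b(-294 + 493)) = (((-8 - 23) - 1096)*(-932) + 3044864)*(-4431711 + (-5879/3294 - (-294 + 493)/96)) = ((-31 - 1096)*(-932) + 3044864)*(-4431711 + (-5879/3294 - 1/96*199)) = (-1127*(-932) + 3044864)*(-4431711 + (-5879/3294 - 199/96)) = (1050364 + 3044864)*(-4431711 - 203315/52704) = 4095228*(-233569099859/52704) = -79709893139781071/4392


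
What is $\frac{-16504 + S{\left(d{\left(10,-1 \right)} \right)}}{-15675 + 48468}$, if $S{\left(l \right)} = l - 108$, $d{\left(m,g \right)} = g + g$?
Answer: $- \frac{5538}{10931} \approx -0.50663$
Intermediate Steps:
$d{\left(m,g \right)} = 2 g$
$S{\left(l \right)} = -108 + l$
$\frac{-16504 + S{\left(d{\left(10,-1 \right)} \right)}}{-15675 + 48468} = \frac{-16504 + \left(-108 + 2 \left(-1\right)\right)}{-15675 + 48468} = \frac{-16504 - 110}{32793} = \left(-16504 - 110\right) \frac{1}{32793} = \left(-16614\right) \frac{1}{32793} = - \frac{5538}{10931}$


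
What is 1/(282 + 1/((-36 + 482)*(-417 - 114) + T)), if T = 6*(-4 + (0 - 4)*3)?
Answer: 236922/66812003 ≈ 0.0035461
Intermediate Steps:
T = -96 (T = 6*(-4 - 4*3) = 6*(-4 - 12) = 6*(-16) = -96)
1/(282 + 1/((-36 + 482)*(-417 - 114) + T)) = 1/(282 + 1/((-36 + 482)*(-417 - 114) - 96)) = 1/(282 + 1/(446*(-531) - 96)) = 1/(282 + 1/(-236826 - 96)) = 1/(282 + 1/(-236922)) = 1/(282 - 1/236922) = 1/(66812003/236922) = 236922/66812003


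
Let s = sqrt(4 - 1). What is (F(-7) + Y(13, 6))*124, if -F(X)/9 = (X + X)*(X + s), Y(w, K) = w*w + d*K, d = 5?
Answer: -84692 + 15624*sqrt(3) ≈ -57630.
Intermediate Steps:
s = sqrt(3) ≈ 1.7320
Y(w, K) = w**2 + 5*K (Y(w, K) = w*w + 5*K = w**2 + 5*K)
F(X) = -18*X*(X + sqrt(3)) (F(X) = -9*(X + X)*(X + sqrt(3)) = -9*2*X*(X + sqrt(3)) = -18*X*(X + sqrt(3)))
(F(-7) + Y(13, 6))*124 = (-18*(-7)*(-7 + sqrt(3)) + (13**2 + 5*6))*124 = ((-882 + 126*sqrt(3)) + (169 + 30))*124 = ((-882 + 126*sqrt(3)) + 199)*124 = (-683 + 126*sqrt(3))*124 = -84692 + 15624*sqrt(3)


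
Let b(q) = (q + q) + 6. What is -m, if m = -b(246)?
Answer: 498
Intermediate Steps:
b(q) = 6 + 2*q (b(q) = 2*q + 6 = 6 + 2*q)
m = -498 (m = -(6 + 2*246) = -(6 + 492) = -1*498 = -498)
-m = -1*(-498) = 498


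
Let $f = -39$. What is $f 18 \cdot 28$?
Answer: $-19656$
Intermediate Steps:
$f 18 \cdot 28 = \left(-39\right) 18 \cdot 28 = \left(-702\right) 28 = -19656$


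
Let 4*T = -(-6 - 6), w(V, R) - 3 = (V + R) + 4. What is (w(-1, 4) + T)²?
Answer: 169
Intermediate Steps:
w(V, R) = 7 + R + V (w(V, R) = 3 + ((V + R) + 4) = 3 + ((R + V) + 4) = 3 + (4 + R + V) = 7 + R + V)
T = 3 (T = (-(-6 - 6))/4 = (-1*(-12))/4 = (¼)*12 = 3)
(w(-1, 4) + T)² = ((7 + 4 - 1) + 3)² = (10 + 3)² = 13² = 169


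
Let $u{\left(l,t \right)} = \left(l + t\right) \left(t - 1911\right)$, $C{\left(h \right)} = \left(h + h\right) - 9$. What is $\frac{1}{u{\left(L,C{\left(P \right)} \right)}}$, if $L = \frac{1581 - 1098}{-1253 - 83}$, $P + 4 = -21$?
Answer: $\frac{668}{78117395} \approx 8.5512 \cdot 10^{-6}$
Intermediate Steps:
$P = -25$ ($P = -4 - 21 = -25$)
$C{\left(h \right)} = -9 + 2 h$ ($C{\left(h \right)} = 2 h - 9 = -9 + 2 h$)
$L = - \frac{483}{1336}$ ($L = \frac{483}{-1336} = 483 \left(- \frac{1}{1336}\right) = - \frac{483}{1336} \approx -0.36153$)
$u{\left(l,t \right)} = \left(-1911 + t\right) \left(l + t\right)$ ($u{\left(l,t \right)} = \left(l + t\right) \left(-1911 + t\right) = \left(-1911 + t\right) \left(l + t\right)$)
$\frac{1}{u{\left(L,C{\left(P \right)} \right)}} = \frac{1}{\left(-9 + 2 \left(-25\right)\right)^{2} - - \frac{923013}{1336} - 1911 \left(-9 + 2 \left(-25\right)\right) - \frac{483 \left(-9 + 2 \left(-25\right)\right)}{1336}} = \frac{1}{\left(-9 - 50\right)^{2} + \frac{923013}{1336} - 1911 \left(-9 - 50\right) - \frac{483 \left(-9 - 50\right)}{1336}} = \frac{1}{\left(-59\right)^{2} + \frac{923013}{1336} - -112749 - - \frac{28497}{1336}} = \frac{1}{3481 + \frac{923013}{1336} + 112749 + \frac{28497}{1336}} = \frac{1}{\frac{78117395}{668}} = \frac{668}{78117395}$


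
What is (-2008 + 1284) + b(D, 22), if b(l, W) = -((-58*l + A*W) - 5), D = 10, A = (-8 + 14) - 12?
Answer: -7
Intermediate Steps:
A = -6 (A = 6 - 12 = -6)
b(l, W) = 5 + 6*W + 58*l (b(l, W) = -((-58*l - 6*W) - 5) = -(-5 - 58*l - 6*W) = 5 + 6*W + 58*l)
(-2008 + 1284) + b(D, 22) = (-2008 + 1284) + (5 + 6*22 + 58*10) = -724 + (5 + 132 + 580) = -724 + 717 = -7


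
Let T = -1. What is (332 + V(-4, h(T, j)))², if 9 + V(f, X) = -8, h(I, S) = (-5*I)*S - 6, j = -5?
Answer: 99225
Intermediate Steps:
h(I, S) = -6 - 5*I*S (h(I, S) = -5*I*S - 6 = -6 - 5*I*S)
V(f, X) = -17 (V(f, X) = -9 - 8 = -17)
(332 + V(-4, h(T, j)))² = (332 - 17)² = 315² = 99225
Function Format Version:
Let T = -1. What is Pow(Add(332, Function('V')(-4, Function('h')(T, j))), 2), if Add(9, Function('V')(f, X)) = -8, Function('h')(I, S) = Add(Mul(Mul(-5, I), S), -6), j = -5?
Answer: 99225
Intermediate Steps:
Function('h')(I, S) = Add(-6, Mul(-5, I, S)) (Function('h')(I, S) = Add(Mul(-5, I, S), -6) = Add(-6, Mul(-5, I, S)))
Function('V')(f, X) = -17 (Function('V')(f, X) = Add(-9, -8) = -17)
Pow(Add(332, Function('V')(-4, Function('h')(T, j))), 2) = Pow(Add(332, -17), 2) = Pow(315, 2) = 99225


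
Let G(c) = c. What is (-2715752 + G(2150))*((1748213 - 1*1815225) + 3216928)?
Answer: -8547618357432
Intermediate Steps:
(-2715752 + G(2150))*((1748213 - 1*1815225) + 3216928) = (-2715752 + 2150)*((1748213 - 1*1815225) + 3216928) = -2713602*((1748213 - 1815225) + 3216928) = -2713602*(-67012 + 3216928) = -2713602*3149916 = -8547618357432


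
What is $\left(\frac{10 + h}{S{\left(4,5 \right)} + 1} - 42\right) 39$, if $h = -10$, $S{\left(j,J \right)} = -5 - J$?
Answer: $-1638$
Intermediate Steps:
$\left(\frac{10 + h}{S{\left(4,5 \right)} + 1} - 42\right) 39 = \left(\frac{10 - 10}{\left(-5 - 5\right) + 1} - 42\right) 39 = \left(\frac{0}{\left(-5 - 5\right) + 1} - 42\right) 39 = \left(\frac{0}{-10 + 1} - 42\right) 39 = \left(\frac{0}{-9} - 42\right) 39 = \left(0 \left(- \frac{1}{9}\right) - 42\right) 39 = \left(0 - 42\right) 39 = \left(-42\right) 39 = -1638$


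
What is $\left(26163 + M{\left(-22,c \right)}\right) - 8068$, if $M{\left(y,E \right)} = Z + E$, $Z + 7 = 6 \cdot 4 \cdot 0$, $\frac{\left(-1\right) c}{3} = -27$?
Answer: $18169$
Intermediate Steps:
$c = 81$ ($c = \left(-3\right) \left(-27\right) = 81$)
$Z = -7$ ($Z = -7 + 6 \cdot 4 \cdot 0 = -7 + 24 \cdot 0 = -7 + 0 = -7$)
$M{\left(y,E \right)} = -7 + E$
$\left(26163 + M{\left(-22,c \right)}\right) - 8068 = \left(26163 + \left(-7 + 81\right)\right) - 8068 = \left(26163 + 74\right) - 8068 = 26237 - 8068 = 18169$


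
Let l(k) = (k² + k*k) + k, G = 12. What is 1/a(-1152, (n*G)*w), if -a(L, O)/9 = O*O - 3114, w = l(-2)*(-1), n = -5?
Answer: -1/1138374 ≈ -8.7845e-7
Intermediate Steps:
l(k) = k + 2*k² (l(k) = (k² + k²) + k = 2*k² + k = k + 2*k²)
w = -6 (w = -2*(1 + 2*(-2))*(-1) = -2*(1 - 4)*(-1) = -2*(-3)*(-1) = 6*(-1) = -6)
a(L, O) = 28026 - 9*O² (a(L, O) = -9*(O*O - 3114) = -9*(O² - 3114) = -9*(-3114 + O²) = 28026 - 9*O²)
1/a(-1152, (n*G)*w) = 1/(28026 - 9*(-5*12*(-6))²) = 1/(28026 - 9*(-60*(-6))²) = 1/(28026 - 9*360²) = 1/(28026 - 9*129600) = 1/(28026 - 1166400) = 1/(-1138374) = -1/1138374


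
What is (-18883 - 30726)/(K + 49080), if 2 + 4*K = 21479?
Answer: -10444/11463 ≈ -0.91111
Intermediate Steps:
K = 21477/4 (K = -½ + (¼)*21479 = -½ + 21479/4 = 21477/4 ≈ 5369.3)
(-18883 - 30726)/(K + 49080) = (-18883 - 30726)/(21477/4 + 49080) = -49609/217797/4 = -49609*4/217797 = -10444/11463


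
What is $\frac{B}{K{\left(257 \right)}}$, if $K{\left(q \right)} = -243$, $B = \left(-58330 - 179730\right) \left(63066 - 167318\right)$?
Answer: $- \frac{24818231120}{243} \approx -1.0213 \cdot 10^{8}$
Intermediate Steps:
$B = 24818231120$ ($B = \left(-238060\right) \left(-104252\right) = 24818231120$)
$\frac{B}{K{\left(257 \right)}} = \frac{24818231120}{-243} = 24818231120 \left(- \frac{1}{243}\right) = - \frac{24818231120}{243}$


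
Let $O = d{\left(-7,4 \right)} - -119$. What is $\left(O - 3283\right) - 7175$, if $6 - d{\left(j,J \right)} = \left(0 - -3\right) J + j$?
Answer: $-10338$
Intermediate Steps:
$d{\left(j,J \right)} = 6 - j - 3 J$ ($d{\left(j,J \right)} = 6 - \left(\left(0 - -3\right) J + j\right) = 6 - \left(\left(0 + 3\right) J + j\right) = 6 - \left(3 J + j\right) = 6 - \left(j + 3 J\right) = 6 - j - 3 J$)
$O = 120$ ($O = \left(6 - -7 - 12\right) - -119 = \left(6 + 7 - 12\right) + 119 = 1 + 119 = 120$)
$\left(O - 3283\right) - 7175 = \left(120 - 3283\right) - 7175 = -3163 - 7175 = -10338$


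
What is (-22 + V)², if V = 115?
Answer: 8649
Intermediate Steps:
(-22 + V)² = (-22 + 115)² = 93² = 8649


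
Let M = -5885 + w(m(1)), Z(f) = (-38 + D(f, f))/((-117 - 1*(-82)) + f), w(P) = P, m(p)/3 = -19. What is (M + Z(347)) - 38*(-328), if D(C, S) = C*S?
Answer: 2155235/312 ≈ 6907.8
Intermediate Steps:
m(p) = -57 (m(p) = 3*(-19) = -57)
Z(f) = (-38 + f²)/(-35 + f) (Z(f) = (-38 + f*f)/((-117 - 1*(-82)) + f) = (-38 + f²)/((-117 + 82) + f) = (-38 + f²)/(-35 + f))
M = -5942 (M = -5885 - 57 = -5942)
(M + Z(347)) - 38*(-328) = (-5942 + (-38 + 347²)/(-35 + 347)) - 38*(-328) = (-5942 + (-38 + 120409)/312) + 12464 = (-5942 + (1/312)*120371) + 12464 = (-5942 + 120371/312) + 12464 = -1733533/312 + 12464 = 2155235/312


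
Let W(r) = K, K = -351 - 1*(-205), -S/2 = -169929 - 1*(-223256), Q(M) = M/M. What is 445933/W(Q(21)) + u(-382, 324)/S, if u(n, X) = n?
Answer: -23780241205/7785742 ≈ -3054.3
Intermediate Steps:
Q(M) = 1
S = -106654 (S = -2*(-169929 - 1*(-223256)) = -2*(-169929 + 223256) = -2*53327 = -106654)
K = -146 (K = -351 + 205 = -146)
W(r) = -146
445933/W(Q(21)) + u(-382, 324)/S = 445933/(-146) - 382/(-106654) = 445933*(-1/146) - 382*(-1/106654) = -445933/146 + 191/53327 = -23780241205/7785742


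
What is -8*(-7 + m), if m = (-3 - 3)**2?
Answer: -232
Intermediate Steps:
m = 36 (m = (-6)**2 = 36)
-8*(-7 + m) = -8*(-7 + 36) = -8*29 = -232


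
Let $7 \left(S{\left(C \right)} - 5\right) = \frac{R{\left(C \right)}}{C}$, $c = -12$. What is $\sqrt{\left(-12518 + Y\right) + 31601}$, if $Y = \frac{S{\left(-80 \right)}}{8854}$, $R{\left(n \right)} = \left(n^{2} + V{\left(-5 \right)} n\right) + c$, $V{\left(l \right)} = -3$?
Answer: $\frac{\sqrt{7330299984652470}}{619780} \approx 138.14$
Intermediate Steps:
$R{\left(n \right)} = -12 + n^{2} - 3 n$ ($R{\left(n \right)} = \left(n^{2} - 3 n\right) - 12 = -12 + n^{2} - 3 n$)
$S{\left(C \right)} = 5 + \frac{-12 + C^{2} - 3 C}{7 C}$ ($S{\left(C \right)} = 5 + \frac{\left(-12 + C^{2} - 3 C\right) \frac{1}{C}}{7} = 5 + \frac{\frac{1}{C} \left(-12 + C^{2} - 3 C\right)}{7} = 5 + \frac{-12 + C^{2} - 3 C}{7 C}$)
$Y = - \frac{957}{1239560}$ ($Y = \frac{\frac{1}{7} \frac{1}{-80} \left(-12 + \left(-80\right)^{2} + 32 \left(-80\right)\right)}{8854} = \frac{1}{7} \left(- \frac{1}{80}\right) \left(-12 + 6400 - 2560\right) \frac{1}{8854} = \frac{1}{7} \left(- \frac{1}{80}\right) 3828 \cdot \frac{1}{8854} = \left(- \frac{957}{140}\right) \frac{1}{8854} = - \frac{957}{1239560} \approx -0.00077205$)
$\sqrt{\left(-12518 + Y\right) + 31601} = \sqrt{\left(-12518 - \frac{957}{1239560}\right) + 31601} = \sqrt{- \frac{15516813037}{1239560} + 31601} = \sqrt{\frac{23654522523}{1239560}} = \frac{\sqrt{7330299984652470}}{619780}$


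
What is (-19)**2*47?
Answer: 16967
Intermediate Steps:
(-19)**2*47 = 361*47 = 16967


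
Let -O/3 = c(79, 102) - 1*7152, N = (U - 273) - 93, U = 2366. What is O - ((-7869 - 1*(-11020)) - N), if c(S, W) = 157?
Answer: 19834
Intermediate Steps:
N = 2000 (N = (2366 - 273) - 93 = 2093 - 93 = 2000)
O = 20985 (O = -3*(157 - 1*7152) = -3*(157 - 7152) = -3*(-6995) = 20985)
O - ((-7869 - 1*(-11020)) - N) = 20985 - ((-7869 - 1*(-11020)) - 1*2000) = 20985 - ((-7869 + 11020) - 2000) = 20985 - (3151 - 2000) = 20985 - 1*1151 = 20985 - 1151 = 19834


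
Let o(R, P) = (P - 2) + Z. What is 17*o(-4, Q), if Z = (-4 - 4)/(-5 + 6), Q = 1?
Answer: -153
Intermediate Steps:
Z = -8 (Z = -8/1 = -8*1 = -8)
o(R, P) = -10 + P (o(R, P) = (P - 2) - 8 = (-2 + P) - 8 = -10 + P)
17*o(-4, Q) = 17*(-10 + 1) = 17*(-9) = -153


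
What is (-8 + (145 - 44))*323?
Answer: 30039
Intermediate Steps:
(-8 + (145 - 44))*323 = (-8 + 101)*323 = 93*323 = 30039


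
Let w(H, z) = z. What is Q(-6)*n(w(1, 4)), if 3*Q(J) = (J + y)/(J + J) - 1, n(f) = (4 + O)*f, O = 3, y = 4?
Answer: -70/9 ≈ -7.7778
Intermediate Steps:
n(f) = 7*f (n(f) = (4 + 3)*f = 7*f)
Q(J) = -1/3 + (4 + J)/(6*J) (Q(J) = ((J + 4)/(J + J) - 1)/3 = ((4 + J)/((2*J)) - 1)/3 = ((4 + J)*(1/(2*J)) - 1)/3 = ((4 + J)/(2*J) - 1)/3 = (-1 + (4 + J)/(2*J))/3 = -1/3 + (4 + J)/(6*J))
Q(-6)*n(w(1, 4)) = ((1/6)*(4 - 1*(-6))/(-6))*(7*4) = ((1/6)*(-1/6)*(4 + 6))*28 = ((1/6)*(-1/6)*10)*28 = -5/18*28 = -70/9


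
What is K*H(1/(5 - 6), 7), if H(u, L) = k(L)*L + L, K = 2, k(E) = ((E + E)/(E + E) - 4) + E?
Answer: 70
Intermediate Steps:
k(E) = -3 + E (k(E) = ((2*E)/((2*E)) - 4) + E = ((2*E)*(1/(2*E)) - 4) + E = (1 - 4) + E = -3 + E)
H(u, L) = L + L*(-3 + L) (H(u, L) = (-3 + L)*L + L = L*(-3 + L) + L = L + L*(-3 + L))
K*H(1/(5 - 6), 7) = 2*(7*(-2 + 7)) = 2*(7*5) = 2*35 = 70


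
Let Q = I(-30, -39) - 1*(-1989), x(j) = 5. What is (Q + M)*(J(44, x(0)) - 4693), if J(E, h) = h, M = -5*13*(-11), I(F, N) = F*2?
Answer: -12395072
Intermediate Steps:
I(F, N) = 2*F
M = 715 (M = -65*(-11) = 715)
Q = 1929 (Q = 2*(-30) - 1*(-1989) = -60 + 1989 = 1929)
(Q + M)*(J(44, x(0)) - 4693) = (1929 + 715)*(5 - 4693) = 2644*(-4688) = -12395072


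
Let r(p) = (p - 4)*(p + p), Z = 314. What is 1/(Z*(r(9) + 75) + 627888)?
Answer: 1/679698 ≈ 1.4712e-6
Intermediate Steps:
r(p) = 2*p*(-4 + p) (r(p) = (-4 + p)*(2*p) = 2*p*(-4 + p))
1/(Z*(r(9) + 75) + 627888) = 1/(314*(2*9*(-4 + 9) + 75) + 627888) = 1/(314*(2*9*5 + 75) + 627888) = 1/(314*(90 + 75) + 627888) = 1/(314*165 + 627888) = 1/(51810 + 627888) = 1/679698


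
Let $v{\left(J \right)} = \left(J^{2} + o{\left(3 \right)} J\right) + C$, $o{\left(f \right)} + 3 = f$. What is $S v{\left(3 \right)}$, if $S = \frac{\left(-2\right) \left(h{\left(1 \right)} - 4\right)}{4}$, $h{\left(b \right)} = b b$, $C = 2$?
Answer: $\frac{33}{2} \approx 16.5$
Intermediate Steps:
$h{\left(b \right)} = b^{2}$
$o{\left(f \right)} = -3 + f$
$v{\left(J \right)} = 2 + J^{2}$ ($v{\left(J \right)} = \left(J^{2} + \left(-3 + 3\right) J\right) + 2 = \left(J^{2} + 0 J\right) + 2 = \left(J^{2} + 0\right) + 2 = J^{2} + 2 = 2 + J^{2}$)
$S = \frac{3}{2}$ ($S = \frac{\left(-2\right) \left(1^{2} - 4\right)}{4} = - 2 \left(1 - 4\right) \frac{1}{4} = \left(-2\right) \left(-3\right) \frac{1}{4} = 6 \cdot \frac{1}{4} = \frac{3}{2} \approx 1.5$)
$S v{\left(3 \right)} = \frac{3 \left(2 + 3^{2}\right)}{2} = \frac{3 \left(2 + 9\right)}{2} = \frac{3}{2} \cdot 11 = \frac{33}{2}$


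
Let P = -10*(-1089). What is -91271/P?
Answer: -91271/10890 ≈ -8.3812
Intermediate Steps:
P = 10890
-91271/P = -91271/10890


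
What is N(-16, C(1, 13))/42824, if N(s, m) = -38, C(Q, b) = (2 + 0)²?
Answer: -19/21412 ≈ -0.00088735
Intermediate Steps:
C(Q, b) = 4 (C(Q, b) = 2² = 4)
N(-16, C(1, 13))/42824 = -38/42824 = -38*1/42824 = -19/21412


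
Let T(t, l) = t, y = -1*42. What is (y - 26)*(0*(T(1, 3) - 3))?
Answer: 0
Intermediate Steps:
y = -42
(y - 26)*(0*(T(1, 3) - 3)) = (-42 - 26)*(0*(1 - 3)) = -0*(-2) = -68*0 = 0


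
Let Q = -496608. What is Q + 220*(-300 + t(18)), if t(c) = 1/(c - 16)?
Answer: -562498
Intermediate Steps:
t(c) = 1/(-16 + c)
Q + 220*(-300 + t(18)) = -496608 + 220*(-300 + 1/(-16 + 18)) = -496608 + 220*(-300 + 1/2) = -496608 + 220*(-300 + ½) = -496608 + 220*(-599/2) = -496608 - 65890 = -562498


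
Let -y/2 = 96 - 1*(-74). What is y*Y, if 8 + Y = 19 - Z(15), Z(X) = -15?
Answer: -8840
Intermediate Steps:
Y = 26 (Y = -8 + (19 - 1*(-15)) = -8 + (19 + 15) = -8 + 34 = 26)
y = -340 (y = -2*(96 - 1*(-74)) = -2*(96 + 74) = -2*170 = -340)
y*Y = -340*26 = -8840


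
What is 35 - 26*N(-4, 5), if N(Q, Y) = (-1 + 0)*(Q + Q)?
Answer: -173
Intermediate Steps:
N(Q, Y) = -2*Q
35 - 26*N(-4, 5) = 35 - (-52)*(-4) = 35 - 26*8 = 35 - 208 = -173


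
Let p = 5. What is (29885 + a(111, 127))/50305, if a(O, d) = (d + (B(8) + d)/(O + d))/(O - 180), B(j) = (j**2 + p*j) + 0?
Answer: 70105859/118015530 ≈ 0.59404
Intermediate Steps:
B(j) = j**2 + 5*j (B(j) = (j**2 + 5*j) + 0 = j**2 + 5*j)
a(O, d) = (d + (104 + d)/(O + d))/(-180 + O) (a(O, d) = (d + (8*(5 + 8) + d)/(O + d))/(O - 180) = (d + (8*13 + d)/(O + d))/(-180 + O) = (d + (104 + d)/(O + d))/(-180 + O))
(29885 + a(111, 127))/50305 = (29885 + (104 + 127 + 127**2 + 111*127)/(111**2 - 180*111 - 180*127 + 111*127))/50305 = (29885 + (104 + 127 + 16129 + 14097)/(12321 - 19980 - 22860 + 14097))*(1/50305) = (29885 + 30457/(-16422))*(1/50305) = (29885 - 1/16422*30457)*(1/50305) = (29885 - 4351/2346)*(1/50305) = (70105859/2346)*(1/50305) = 70105859/118015530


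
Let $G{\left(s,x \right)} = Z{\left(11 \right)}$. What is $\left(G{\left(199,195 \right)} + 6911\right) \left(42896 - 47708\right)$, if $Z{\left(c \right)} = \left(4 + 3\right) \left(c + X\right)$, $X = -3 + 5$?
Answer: $-33693624$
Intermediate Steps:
$X = 2$
$Z{\left(c \right)} = 14 + 7 c$ ($Z{\left(c \right)} = \left(4 + 3\right) \left(c + 2\right) = 7 \left(2 + c\right) = 14 + 7 c$)
$G{\left(s,x \right)} = 91$ ($G{\left(s,x \right)} = 14 + 7 \cdot 11 = 14 + 77 = 91$)
$\left(G{\left(199,195 \right)} + 6911\right) \left(42896 - 47708\right) = \left(91 + 6911\right) \left(42896 - 47708\right) = 7002 \left(-4812\right) = -33693624$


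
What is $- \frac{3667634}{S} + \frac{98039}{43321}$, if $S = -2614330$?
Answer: $\frac{207595935692}{56627694965} \approx 3.666$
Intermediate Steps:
$- \frac{3667634}{S} + \frac{98039}{43321} = - \frac{3667634}{-2614330} + \frac{98039}{43321} = \left(-3667634\right) \left(- \frac{1}{2614330}\right) + 98039 \cdot \frac{1}{43321} = \frac{1833817}{1307165} + \frac{98039}{43321} = \frac{207595935692}{56627694965}$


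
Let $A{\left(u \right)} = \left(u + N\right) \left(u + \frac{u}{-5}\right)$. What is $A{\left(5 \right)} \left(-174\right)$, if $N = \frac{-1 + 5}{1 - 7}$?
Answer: $-3016$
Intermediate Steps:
$N = - \frac{2}{3}$ ($N = \frac{4}{-6} = 4 \left(- \frac{1}{6}\right) = - \frac{2}{3} \approx -0.66667$)
$A{\left(u \right)} = \frac{4 u \left(- \frac{2}{3} + u\right)}{5}$ ($A{\left(u \right)} = \left(u - \frac{2}{3}\right) \left(u + \frac{u}{-5}\right) = \left(- \frac{2}{3} + u\right) \left(u + u \left(- \frac{1}{5}\right)\right) = \left(- \frac{2}{3} + u\right) \left(u - \frac{u}{5}\right) = \left(- \frac{2}{3} + u\right) \frac{4 u}{5} = \frac{4 u \left(- \frac{2}{3} + u\right)}{5}$)
$A{\left(5 \right)} \left(-174\right) = \frac{4}{15} \cdot 5 \left(-2 + 3 \cdot 5\right) \left(-174\right) = \frac{4}{15} \cdot 5 \left(-2 + 15\right) \left(-174\right) = \frac{4}{15} \cdot 5 \cdot 13 \left(-174\right) = \frac{52}{3} \left(-174\right) = -3016$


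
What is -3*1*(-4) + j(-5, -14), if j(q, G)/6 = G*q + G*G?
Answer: 1608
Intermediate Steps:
j(q, G) = 6*G² + 6*G*q (j(q, G) = 6*(G*q + G*G) = 6*(G*q + G²) = 6*(G² + G*q) = 6*G² + 6*G*q)
-3*1*(-4) + j(-5, -14) = -3*1*(-4) + 6*(-14)*(-14 - 5) = -3*(-4) + 6*(-14)*(-19) = 12 + 1596 = 1608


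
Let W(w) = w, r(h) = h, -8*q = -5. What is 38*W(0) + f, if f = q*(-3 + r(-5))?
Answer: -5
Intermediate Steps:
q = 5/8 (q = -⅛*(-5) = 5/8 ≈ 0.62500)
f = -5 (f = 5*(-3 - 5)/8 = (5/8)*(-8) = -5)
38*W(0) + f = 38*0 - 5 = 0 - 5 = -5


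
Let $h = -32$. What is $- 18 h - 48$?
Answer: $528$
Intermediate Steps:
$- 18 h - 48 = \left(-18\right) \left(-32\right) - 48 = 576 - 48 = 528$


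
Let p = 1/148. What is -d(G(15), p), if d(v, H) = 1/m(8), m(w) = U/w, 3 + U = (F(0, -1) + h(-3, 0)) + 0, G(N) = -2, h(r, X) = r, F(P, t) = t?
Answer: 8/7 ≈ 1.1429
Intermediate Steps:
p = 1/148 ≈ 0.0067568
U = -7 (U = -3 + ((-1 - 3) + 0) = -3 + (-4 + 0) = -3 - 4 = -7)
m(w) = -7/w
d(v, H) = -8/7 (d(v, H) = 1/(-7/8) = -8/7)
-d(G(15), p) = -1*(-8/7) = 8/7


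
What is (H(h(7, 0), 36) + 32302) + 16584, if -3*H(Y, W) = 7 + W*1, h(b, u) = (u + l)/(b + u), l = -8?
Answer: 146615/3 ≈ 48872.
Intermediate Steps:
h(b, u) = (-8 + u)/(b + u) (h(b, u) = (u - 8)/(b + u) = (-8 + u)/(b + u))
H(Y, W) = -7/3 - W/3 (H(Y, W) = -(7 + W*1)/3 = -(7 + W)/3 = -7/3 - W/3)
(H(h(7, 0), 36) + 32302) + 16584 = ((-7/3 - 1/3*36) + 32302) + 16584 = ((-7/3 - 12) + 32302) + 16584 = (-43/3 + 32302) + 16584 = 96863/3 + 16584 = 146615/3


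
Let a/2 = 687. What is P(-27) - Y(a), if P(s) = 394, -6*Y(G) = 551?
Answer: 2915/6 ≈ 485.83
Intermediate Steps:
a = 1374 (a = 2*687 = 1374)
Y(G) = -551/6 (Y(G) = -⅙*551 = -551/6)
P(-27) - Y(a) = 394 - 1*(-551/6) = 394 + 551/6 = 2915/6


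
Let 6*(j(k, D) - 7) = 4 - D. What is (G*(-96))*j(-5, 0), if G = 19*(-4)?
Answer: 55936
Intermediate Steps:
G = -76
j(k, D) = 23/3 - D/6 (j(k, D) = 7 + (4 - D)/6 = 7 + (2/3 - D/6) = 23/3 - D/6)
(G*(-96))*j(-5, 0) = (-76*(-96))*(23/3 - 1/6*0) = 7296*(23/3 + 0) = 7296*(23/3) = 55936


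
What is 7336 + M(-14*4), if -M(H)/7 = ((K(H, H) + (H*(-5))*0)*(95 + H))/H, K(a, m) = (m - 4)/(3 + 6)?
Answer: 14607/2 ≈ 7303.5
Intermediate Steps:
K(a, m) = -4/9 + m/9 (K(a, m) = (-4 + m)/9 = (-4 + m)*(⅑) = -4/9 + m/9)
M(H) = -7*(95 + H)*(-4/9 + H/9)/H (M(H) = -7*((-4/9 + H/9) + (H*(-5))*0)*(95 + H)/H = -7*((-4/9 + H/9) - 5*H*0)*(95 + H)/H = -7*((-4/9 + H/9) + 0)*(95 + H)/H = -7*(-4/9 + H/9)*(95 + H)/H = -7*(95 + H)*(-4/9 + H/9)/H)
7336 + M(-14*4) = 7336 - 7*(-4 - 14*4)*(95 - 14*4)/(9*((-14*4))) = 7336 - 7/9*(-4 - 56)*(95 - 56)/(-56) = 7336 - 7/9*(-1/56)*(-60)*39 = 7336 - 65/2 = 14607/2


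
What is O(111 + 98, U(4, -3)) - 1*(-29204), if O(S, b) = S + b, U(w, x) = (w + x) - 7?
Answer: 29407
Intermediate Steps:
U(w, x) = -7 + w + x
O(111 + 98, U(4, -3)) - 1*(-29204) = ((111 + 98) + (-7 + 4 - 3)) - 1*(-29204) = (209 - 6) + 29204 = 203 + 29204 = 29407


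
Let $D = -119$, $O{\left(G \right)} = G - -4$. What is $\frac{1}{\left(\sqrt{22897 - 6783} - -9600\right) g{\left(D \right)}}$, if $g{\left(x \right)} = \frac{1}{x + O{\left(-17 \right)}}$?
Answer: $- \frac{633600}{46071943} + \frac{66 \sqrt{16114}}{46071943} \approx -0.013571$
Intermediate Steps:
$O{\left(G \right)} = 4 + G$ ($O{\left(G \right)} = G + 4 = 4 + G$)
$g{\left(x \right)} = \frac{1}{-13 + x}$ ($g{\left(x \right)} = \frac{1}{x + \left(4 - 17\right)} = \frac{1}{x - 13} = \frac{1}{-13 + x}$)
$\frac{1}{\left(\sqrt{22897 - 6783} - -9600\right) g{\left(D \right)}} = \frac{1}{\left(\sqrt{22897 - 6783} - -9600\right) \frac{1}{-13 - 119}} = \frac{1}{\left(\sqrt{16114} + 9600\right) \frac{1}{-132}} = \frac{1}{\left(9600 + \sqrt{16114}\right) \left(- \frac{1}{132}\right)} = \frac{1}{9600 + \sqrt{16114}} \left(-132\right) = - \frac{132}{9600 + \sqrt{16114}}$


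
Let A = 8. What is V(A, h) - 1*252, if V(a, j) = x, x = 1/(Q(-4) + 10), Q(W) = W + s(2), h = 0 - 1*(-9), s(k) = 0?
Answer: -1511/6 ≈ -251.83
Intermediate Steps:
h = 9 (h = 0 + 9 = 9)
Q(W) = W (Q(W) = W + 0 = W)
x = 1/6 (x = 1/(-4 + 10) = 1/6 ≈ 0.16667)
V(a, j) = 1/6
V(A, h) - 1*252 = 1/6 - 1*252 = 1/6 - 252 = -1511/6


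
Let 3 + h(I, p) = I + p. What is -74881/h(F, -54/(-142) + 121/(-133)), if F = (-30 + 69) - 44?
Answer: 707101283/80544 ≈ 8779.1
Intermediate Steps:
F = -5 (F = 39 - 44 = -5)
h(I, p) = -3 + I + p (h(I, p) = -3 + (I + p) = -3 + I + p)
-74881/h(F, -54/(-142) + 121/(-133)) = -74881/(-3 - 5 + (-54/(-142) + 121/(-133))) = -74881/(-3 - 5 + (-54*(-1/142) + 121*(-1/133))) = -74881/(-3 - 5 + (27/71 - 121/133)) = -74881/(-3 - 5 - 5000/9443) = -74881/(-80544/9443) = -74881*(-9443/80544) = 707101283/80544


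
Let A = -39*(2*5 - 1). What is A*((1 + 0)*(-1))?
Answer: 351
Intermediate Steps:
A = -351 (A = -39*(10 - 1) = -39*9 = -351)
A*((1 + 0)*(-1)) = -351*(1 + 0)*(-1) = -351*(-1) = 351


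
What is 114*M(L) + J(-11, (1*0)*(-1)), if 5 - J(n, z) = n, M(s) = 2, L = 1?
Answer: 244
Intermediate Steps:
J(n, z) = 5 - n
114*M(L) + J(-11, (1*0)*(-1)) = 114*2 + (5 - 1*(-11)) = 228 + (5 + 11) = 228 + 16 = 244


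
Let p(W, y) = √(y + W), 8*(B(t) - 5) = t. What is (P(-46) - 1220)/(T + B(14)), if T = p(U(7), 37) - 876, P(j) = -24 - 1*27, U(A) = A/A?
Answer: 930372/636259 + 20336*√38/12088921 ≈ 1.4726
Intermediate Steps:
U(A) = 1
B(t) = 5 + t/8
p(W, y) = √(W + y)
P(j) = -51 (P(j) = -24 - 27 = -51)
T = -876 + √38 (T = √(1 + 37) - 876 = √38 - 876 = -876 + √38 ≈ -869.84)
(P(-46) - 1220)/(T + B(14)) = (-51 - 1220)/((-876 + √38) + (5 + (⅛)*14)) = -1271/((-876 + √38) + (5 + 7/4)) = -1271/((-876 + √38) + 27/4) = -1271/(-3477/4 + √38)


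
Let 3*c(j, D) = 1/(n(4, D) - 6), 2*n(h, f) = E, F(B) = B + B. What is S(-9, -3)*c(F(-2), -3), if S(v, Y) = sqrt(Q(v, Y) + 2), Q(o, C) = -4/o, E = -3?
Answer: -2*sqrt(22)/135 ≈ -0.069488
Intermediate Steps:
F(B) = 2*B
n(h, f) = -3/2 (n(h, f) = (1/2)*(-3) = -3/2)
S(v, Y) = sqrt(2 - 4/v) (S(v, Y) = sqrt(-4/v + 2) = sqrt(2 - 4/v))
c(j, D) = -2/45 (c(j, D) = 1/(3*(-3/2 - 6)) = 1/(3*(-15/2)) = (1/3)*(-2/15) = -2/45)
S(-9, -3)*c(F(-2), -3) = sqrt(2 - 4/(-9))*(-2/45) = sqrt(2 - 4*(-1/9))*(-2/45) = sqrt(2 + 4/9)*(-2/45) = sqrt(22/9)*(-2/45) = (sqrt(22)/3)*(-2/45) = -2*sqrt(22)/135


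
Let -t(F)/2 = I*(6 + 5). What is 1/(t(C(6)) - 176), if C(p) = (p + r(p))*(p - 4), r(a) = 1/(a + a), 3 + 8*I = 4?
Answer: -4/715 ≈ -0.0055944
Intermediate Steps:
I = ⅛ (I = -3/8 + (⅛)*4 = -3/8 + ½ = ⅛ ≈ 0.12500)
r(a) = 1/(2*a)
C(p) = (-4 + p)*(p + 1/(2*p)) (C(p) = (p + 1/(2*p))*(p - 4) = (p + 1/(2*p))*(-4 + p) = (-4 + p)*(p + 1/(2*p)))
t(F) = -11/4 (t(F) = -(6 + 5)/4 = -11/4)
1/(t(C(6)) - 176) = 1/(-11/4 - 176) = 1/(-715/4) = -4/715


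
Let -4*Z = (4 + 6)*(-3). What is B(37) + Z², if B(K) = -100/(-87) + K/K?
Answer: 20323/348 ≈ 58.399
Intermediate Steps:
B(K) = 187/87 (B(K) = -100*(-1/87) + 1 = 100/87 + 1 = 187/87)
Z = 15/2 (Z = -(4 + 6)*(-3)/4 = -5*(-3)/2 = -¼*(-30) = 15/2 ≈ 7.5000)
B(37) + Z² = 187/87 + (15/2)² = 187/87 + 225/4 = 20323/348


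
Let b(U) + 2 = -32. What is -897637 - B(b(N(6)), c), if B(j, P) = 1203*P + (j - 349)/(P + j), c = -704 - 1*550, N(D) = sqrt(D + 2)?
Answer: 786871017/1288 ≈ 6.1093e+5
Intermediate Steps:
N(D) = sqrt(2 + D)
b(U) = -34 (b(U) = -2 - 32 = -34)
c = -1254 (c = -704 - 550 = -1254)
B(j, P) = 1203*P + (-349 + j)/(P + j)
-897637 - B(b(N(6)), c) = -897637 - (-349 - 34 + 1203*(-1254)**2 + 1203*(-1254)*(-34))/(-1254 - 34) = -897637 - (-349 - 34 + 1203*1572516 + 51291108)/(-1288) = -897637 - (-1)*(-349 - 34 + 1891736748 + 51291108)/1288 = -897637 - (-1)*1943027473/1288 = -897637 - 1*(-1943027473/1288) = -897637 + 1943027473/1288 = 786871017/1288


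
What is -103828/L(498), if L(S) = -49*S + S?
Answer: 25957/5976 ≈ 4.3435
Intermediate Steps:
L(S) = -48*S
-103828/L(498) = -103828/((-48*498)) = -103828/(-23904) = -103828*(-1/23904) = 25957/5976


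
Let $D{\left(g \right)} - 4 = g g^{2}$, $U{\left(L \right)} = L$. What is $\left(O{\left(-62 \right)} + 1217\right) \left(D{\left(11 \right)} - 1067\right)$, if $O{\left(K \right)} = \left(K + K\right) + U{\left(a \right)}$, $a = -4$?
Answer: $291852$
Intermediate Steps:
$O{\left(K \right)} = -4 + 2 K$ ($O{\left(K \right)} = \left(K + K\right) - 4 = 2 K - 4 = -4 + 2 K$)
$D{\left(g \right)} = 4 + g^{3}$ ($D{\left(g \right)} = 4 + g g^{2} = 4 + g^{3}$)
$\left(O{\left(-62 \right)} + 1217\right) \left(D{\left(11 \right)} - 1067\right) = \left(\left(-4 + 2 \left(-62\right)\right) + 1217\right) \left(\left(4 + 11^{3}\right) - 1067\right) = \left(\left(-4 - 124\right) + 1217\right) \left(\left(4 + 1331\right) - 1067\right) = \left(-128 + 1217\right) \left(1335 - 1067\right) = 1089 \cdot 268 = 291852$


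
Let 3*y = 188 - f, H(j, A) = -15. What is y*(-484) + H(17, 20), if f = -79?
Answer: -43091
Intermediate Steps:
y = 89 (y = (188 - 1*(-79))/3 = (188 + 79)/3 = (⅓)*267 = 89)
y*(-484) + H(17, 20) = 89*(-484) - 15 = -43076 - 15 = -43091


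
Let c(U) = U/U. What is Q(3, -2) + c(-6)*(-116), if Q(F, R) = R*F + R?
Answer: -124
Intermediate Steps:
Q(F, R) = R + F*R (Q(F, R) = F*R + R = R + F*R)
c(U) = 1
Q(3, -2) + c(-6)*(-116) = -2*(1 + 3) + 1*(-116) = -2*4 - 116 = -8 - 116 = -124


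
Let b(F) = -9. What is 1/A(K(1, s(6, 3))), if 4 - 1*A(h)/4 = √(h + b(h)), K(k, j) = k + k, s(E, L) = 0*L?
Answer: 1/23 + I*√7/92 ≈ 0.043478 + 0.028758*I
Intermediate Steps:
s(E, L) = 0
K(k, j) = 2*k
A(h) = 16 - 4*√(-9 + h) (A(h) = 16 - 4*√(h - 9) = 16 - 4*√(-9 + h))
1/A(K(1, s(6, 3))) = 1/(16 - 4*√(-9 + 2*1)) = 1/(16 - 4*√(-9 + 2)) = 1/(16 - 4*I*√7)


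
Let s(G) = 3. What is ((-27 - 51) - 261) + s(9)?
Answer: -336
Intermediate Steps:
((-27 - 51) - 261) + s(9) = ((-27 - 51) - 261) + 3 = (-78 - 261) + 3 = -339 + 3 = -336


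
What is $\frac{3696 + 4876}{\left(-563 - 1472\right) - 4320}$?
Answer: $- \frac{8572}{6355} \approx -1.3489$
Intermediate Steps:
$\frac{3696 + 4876}{\left(-563 - 1472\right) - 4320} = \frac{8572}{\left(-563 - 1472\right) - 4320} = \frac{8572}{-2035 - 4320} = \frac{8572}{-6355} = 8572 \left(- \frac{1}{6355}\right) = - \frac{8572}{6355}$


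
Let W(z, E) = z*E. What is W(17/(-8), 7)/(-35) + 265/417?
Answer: 17689/16680 ≈ 1.0605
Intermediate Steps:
W(z, E) = E*z
W(17/(-8), 7)/(-35) + 265/417 = (7*(17/(-8)))/(-35) + 265/417 = (7*(17*(-1/8)))*(-1/35) + 265*(1/417) = (7*(-17/8))*(-1/35) + 265/417 = -119/8*(-1/35) + 265/417 = 17/40 + 265/417 = 17689/16680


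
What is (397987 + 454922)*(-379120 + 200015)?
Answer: -152760266445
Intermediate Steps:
(397987 + 454922)*(-379120 + 200015) = 852909*(-179105) = -152760266445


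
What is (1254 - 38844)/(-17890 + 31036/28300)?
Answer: 88649750/42187997 ≈ 2.1013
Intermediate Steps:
(1254 - 38844)/(-17890 + 31036/28300) = -37590/(-17890 + 31036*(1/28300)) = -37590/(-17890 + 7759/7075) = -37590/(-126563991/7075) = -37590*(-7075/126563991) = 88649750/42187997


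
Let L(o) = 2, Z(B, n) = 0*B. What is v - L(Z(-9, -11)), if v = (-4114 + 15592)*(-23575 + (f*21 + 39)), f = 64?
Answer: -254719778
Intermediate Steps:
Z(B, n) = 0
v = -254719776 (v = (-4114 + 15592)*(-23575 + (64*21 + 39)) = 11478*(-23575 + (1344 + 39)) = 11478*(-23575 + 1383) = 11478*(-22192) = -254719776)
v - L(Z(-9, -11)) = -254719776 - 1*2 = -254719776 - 2 = -254719778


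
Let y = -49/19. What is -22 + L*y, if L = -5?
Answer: -173/19 ≈ -9.1053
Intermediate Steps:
y = -49/19 (y = -49*1/19 = -49/19 ≈ -2.5789)
-22 + L*y = -22 - 5*(-49/19) = -22 + 245/19 = -173/19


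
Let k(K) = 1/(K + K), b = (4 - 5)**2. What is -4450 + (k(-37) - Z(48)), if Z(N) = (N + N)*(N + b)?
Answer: -677397/74 ≈ -9154.0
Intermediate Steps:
b = 1 (b = (-1)**2 = 1)
k(K) = 1/(2*K)
Z(N) = 2*N*(1 + N) (Z(N) = (N + N)*(N + 1) = (2*N)*(1 + N) = 2*N*(1 + N))
-4450 + (k(-37) - Z(48)) = -4450 + ((1/2)/(-37) - 2*48*(1 + 48)) = -4450 + ((1/2)*(-1/37) - 2*48*49) = -4450 + (-1/74 - 1*4704) = -4450 + (-1/74 - 4704) = -4450 - 348097/74 = -677397/74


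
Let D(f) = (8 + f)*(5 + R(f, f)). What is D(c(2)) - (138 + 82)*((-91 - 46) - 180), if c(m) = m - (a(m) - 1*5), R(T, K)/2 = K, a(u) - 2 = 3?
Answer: 69830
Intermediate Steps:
a(u) = 5 (a(u) = 2 + 3 = 5)
R(T, K) = 2*K
c(m) = m (c(m) = m - (5 - 1*5) = m - (5 - 5) = m - 1*0 = m + 0 = m)
D(f) = (5 + 2*f)*(8 + f) (D(f) = (8 + f)*(5 + 2*f) = (5 + 2*f)*(8 + f))
D(c(2)) - (138 + 82)*((-91 - 46) - 180) = (40 + 2*2**2 + 21*2) - (138 + 82)*((-91 - 46) - 180) = (40 + 2*4 + 42) - 220*(-137 - 180) = (40 + 8 + 42) - 220*(-317) = 90 - 1*(-69740) = 90 + 69740 = 69830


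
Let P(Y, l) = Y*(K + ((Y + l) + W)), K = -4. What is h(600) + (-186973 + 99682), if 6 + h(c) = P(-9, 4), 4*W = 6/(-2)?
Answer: -348837/4 ≈ -87209.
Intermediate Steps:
W = -¾ (W = (6/(-2))/4 = (6*(-½))/4 = (¼)*(-3) = -¾ ≈ -0.75000)
P(Y, l) = Y*(-19/4 + Y + l) (P(Y, l) = Y*(-4 + ((Y + l) - ¾)) = Y*(-4 + (-¾ + Y + l)) = Y*(-19/4 + Y + l))
h(c) = 327/4 (h(c) = -6 + (¼)*(-9)*(-19 + 4*(-9) + 4*4) = -6 + (¼)*(-9)*(-19 - 36 + 16) = -6 + (¼)*(-9)*(-39) = -6 + 351/4 = 327/4)
h(600) + (-186973 + 99682) = 327/4 + (-186973 + 99682) = 327/4 - 87291 = -348837/4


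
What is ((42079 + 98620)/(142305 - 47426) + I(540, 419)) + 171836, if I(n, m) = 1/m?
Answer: 86471887524/503219 ≈ 1.7184e+5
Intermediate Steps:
((42079 + 98620)/(142305 - 47426) + I(540, 419)) + 171836 = ((42079 + 98620)/(142305 - 47426) + 1/419) + 171836 = (140699/94879 + 1/419) + 171836 = (140699*(1/94879) + 1/419) + 171836 = (1781/1201 + 1/419) + 171836 = 747440/503219 + 171836 = 86471887524/503219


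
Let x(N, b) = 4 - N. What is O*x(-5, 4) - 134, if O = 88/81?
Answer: -1118/9 ≈ -124.22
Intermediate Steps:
O = 88/81 (O = 88*(1/81) = 88/81 ≈ 1.0864)
O*x(-5, 4) - 134 = 88*(4 - 1*(-5))/81 - 134 = 88*(4 + 5)/81 - 134 = (88/81)*9 - 134 = 88/9 - 134 = -1118/9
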